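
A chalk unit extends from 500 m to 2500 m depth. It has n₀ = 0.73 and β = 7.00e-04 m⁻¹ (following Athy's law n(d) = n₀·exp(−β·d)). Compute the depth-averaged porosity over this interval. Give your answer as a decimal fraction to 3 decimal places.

0.277

Working in km (1 km = 1000 m; β in km⁻¹ = β in m⁻¹ × 1000):
⟨n⟩ = (1/(d₂−d₁)) ∫ n₀ e^(−βd) dd = n₀·(e^(−β·d₁) − e^(−β·d₂)) / (β·(d₂−d₁))
e^(−0.7×0.5) = 0.7047; e^(−0.7×2.5) = 0.1738
⟨n⟩ = 0.73 × (0.7047 − 0.1738) / (0.7 × 2) = 0.73 × 0.3792 = 0.2768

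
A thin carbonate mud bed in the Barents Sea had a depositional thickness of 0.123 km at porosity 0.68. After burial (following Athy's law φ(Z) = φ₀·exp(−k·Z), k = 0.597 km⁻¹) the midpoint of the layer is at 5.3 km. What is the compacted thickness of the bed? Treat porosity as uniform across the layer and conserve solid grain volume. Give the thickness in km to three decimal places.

Porosity at 5.3 km: φ = 0.68·exp(−0.597×5.3) = 0.0287
Solid-volume conservation: h(1−φ) = h₀(1−φ₀) ⇒ h = h₀·(1−φ₀)/(1−φ)
h = 0.123 × (1 − 0.68)/(1 − 0.0287) = 0.123 × 0.3295 = 0.0405 km

0.041 km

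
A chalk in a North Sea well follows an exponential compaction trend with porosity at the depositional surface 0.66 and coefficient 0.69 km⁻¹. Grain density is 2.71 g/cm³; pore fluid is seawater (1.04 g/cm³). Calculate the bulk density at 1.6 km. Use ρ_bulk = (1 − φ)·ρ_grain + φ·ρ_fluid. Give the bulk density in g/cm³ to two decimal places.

Porosity at depth: φ = 0.66·exp(−0.69×1.6) = 0.66×0.3315 = 0.2188
Bulk density: ρ_b = (1−φ)ρ_g + φ·ρ_f = 0.7812×2.71 + 0.2188×1.04
       = 2.117 + 0.228 = 2.345 g/cm³

2.34 g/cm³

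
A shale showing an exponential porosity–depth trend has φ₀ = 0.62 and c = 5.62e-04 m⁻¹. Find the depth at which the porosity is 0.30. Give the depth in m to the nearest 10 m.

Working in km (1 km = 1000 m; c in km⁻¹ = c in m⁻¹ × 1000):
Invert Athy's law: d = ln(φ₀/φ) / c
d = ln(0.62/0.3) / 0.562 = ln(2.067) / 0.562 = 0.7259 / 0.562 = 1.292 km

1290 m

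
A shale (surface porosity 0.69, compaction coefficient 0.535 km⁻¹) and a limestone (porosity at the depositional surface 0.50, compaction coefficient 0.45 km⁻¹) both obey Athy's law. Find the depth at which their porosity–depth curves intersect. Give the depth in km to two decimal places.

Set n₀ₐ e^(−cₐZ) = n₀ᵦ e^(−cᵦZ) ⇒ ln(n₀ₐ/n₀ᵦ) = (cₐ − cᵦ)·Z
Z = ln(0.69/0.5) / (0.535 − 0.45) = 0.3221 / 0.085 = 3.789 km

3.79 km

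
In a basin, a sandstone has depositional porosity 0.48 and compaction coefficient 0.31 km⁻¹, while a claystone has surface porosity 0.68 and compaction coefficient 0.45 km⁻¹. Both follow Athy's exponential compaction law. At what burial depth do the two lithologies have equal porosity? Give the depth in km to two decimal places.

2.49 km

Set φ₀ₐ e^(−cₐd) = φ₀ᵦ e^(−cᵦd) ⇒ ln(φ₀ₐ/φ₀ᵦ) = (cₐ − cᵦ)·d
d = ln(0.48/0.68) / (0.31 − 0.45) = -0.3483 / -0.14 = 2.488 km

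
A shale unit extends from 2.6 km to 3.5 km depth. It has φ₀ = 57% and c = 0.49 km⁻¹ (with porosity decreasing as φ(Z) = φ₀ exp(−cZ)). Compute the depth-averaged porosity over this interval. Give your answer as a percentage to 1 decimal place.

⟨φ⟩ = (1/(Z₂−Z₁)) ∫ φ₀ e^(−cZ) dZ = φ₀·(e^(−c·Z₁) − e^(−c·Z₂)) / (c·(Z₂−Z₁))
e^(−0.49×2.6) = 0.2797; e^(−0.49×3.5) = 0.1800
⟨φ⟩ = 0.57 × (0.2797 − 0.1800) / (0.49 × 0.9) = 0.57 × 0.2262 = 0.1289

12.9%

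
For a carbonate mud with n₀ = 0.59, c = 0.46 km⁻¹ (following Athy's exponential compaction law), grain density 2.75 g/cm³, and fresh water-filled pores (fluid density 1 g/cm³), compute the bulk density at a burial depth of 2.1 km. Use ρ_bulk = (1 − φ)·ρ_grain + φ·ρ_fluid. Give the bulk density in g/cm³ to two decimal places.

2.36 g/cm³

Porosity at depth: n = 0.59·exp(−0.46×2.1) = 0.59×0.3806 = 0.2246
Bulk density: ρ_b = (1−n)ρ_g + n·ρ_f = 0.7754×2.75 + 0.2246×1
       = 2.132 + 0.225 = 2.357 g/cm³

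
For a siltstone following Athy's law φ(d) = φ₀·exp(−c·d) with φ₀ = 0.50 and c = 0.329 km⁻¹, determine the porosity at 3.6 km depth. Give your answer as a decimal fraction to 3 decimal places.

φ = φ₀·exp(−c·d) = 0.5 × exp(−0.329 × 3.6) = 0.5 × exp(−1.184)
  = 0.5 × 0.3059 = 0.1530

0.153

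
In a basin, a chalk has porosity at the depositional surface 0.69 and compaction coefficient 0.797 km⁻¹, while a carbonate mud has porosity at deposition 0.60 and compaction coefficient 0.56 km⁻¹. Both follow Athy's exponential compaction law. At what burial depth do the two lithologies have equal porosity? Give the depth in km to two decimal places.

0.59 km

Set phi₀ₐ e^(−kₐd) = phi₀ᵦ e^(−kᵦd) ⇒ ln(phi₀ₐ/phi₀ᵦ) = (kₐ − kᵦ)·d
d = ln(0.69/0.6) / (0.797 − 0.56) = 0.1398 / 0.237 = 0.590 km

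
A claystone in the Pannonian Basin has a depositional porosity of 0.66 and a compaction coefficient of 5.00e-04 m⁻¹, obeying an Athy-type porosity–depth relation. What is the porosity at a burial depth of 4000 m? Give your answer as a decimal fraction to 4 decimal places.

Working in km (1 km = 1000 m; c in km⁻¹ = c in m⁻¹ × 1000):
n = n₀·exp(−c·d) = 0.66 × exp(−0.5 × 4) = 0.66 × exp(−2)
  = 0.66 × 0.1353 = 0.0893

0.0893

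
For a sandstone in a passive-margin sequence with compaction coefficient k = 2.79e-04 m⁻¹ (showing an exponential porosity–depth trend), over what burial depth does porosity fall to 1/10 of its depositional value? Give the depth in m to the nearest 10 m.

Working in km (1 km = 1000 m; k in km⁻¹ = k in m⁻¹ × 1000):
φ/φ₀ = 1/10 ⇒ exp(−k·d) = 1/10 ⇒ d = ln(10) / k
d = 2.3026 / 0.279 = 8.253 km

8250 m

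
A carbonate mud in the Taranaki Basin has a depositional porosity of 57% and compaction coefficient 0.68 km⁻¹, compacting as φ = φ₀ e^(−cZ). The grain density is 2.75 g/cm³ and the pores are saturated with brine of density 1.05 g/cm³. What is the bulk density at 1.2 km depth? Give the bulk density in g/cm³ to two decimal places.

Porosity at depth: φ = 0.57·exp(−0.68×1.2) = 0.57×0.4422 = 0.2521
Bulk density: ρ_b = (1−φ)ρ_g + φ·ρ_f = 0.7479×2.75 + 0.2521×1.05
       = 2.057 + 0.265 = 2.322 g/cm³

2.32 g/cm³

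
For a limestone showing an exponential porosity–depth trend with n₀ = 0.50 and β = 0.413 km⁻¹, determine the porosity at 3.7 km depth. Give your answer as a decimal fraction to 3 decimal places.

0.108

n = n₀·exp(−β·d) = 0.5 × exp(−0.413 × 3.7) = 0.5 × exp(−1.528)
  = 0.5 × 0.2169 = 0.1085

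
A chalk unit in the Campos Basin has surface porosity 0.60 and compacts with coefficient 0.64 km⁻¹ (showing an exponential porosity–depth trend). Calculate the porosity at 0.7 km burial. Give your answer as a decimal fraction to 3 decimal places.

phi = phi₀·exp(−k·d) = 0.6 × exp(−0.64 × 0.7) = 0.6 × exp(−0.448)
  = 0.6 × 0.6389 = 0.3833

0.383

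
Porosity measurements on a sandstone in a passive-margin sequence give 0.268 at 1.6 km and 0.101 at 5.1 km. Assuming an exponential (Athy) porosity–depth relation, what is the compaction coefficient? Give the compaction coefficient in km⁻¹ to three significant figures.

0.279 km⁻¹

Athy: phi(d) = phi₀ e^(−kd) ⇒ phi₁/phi₂ = e^{k(d₂−d₁)} ⇒ k = ln(phi₁/phi₂)/(d₂−d₁)
k = ln(0.268/0.101) / (5.1 − 1.6) = ln(2.653) / 3.5 = 0.9759 / 3.5 = 0.2788 km⁻¹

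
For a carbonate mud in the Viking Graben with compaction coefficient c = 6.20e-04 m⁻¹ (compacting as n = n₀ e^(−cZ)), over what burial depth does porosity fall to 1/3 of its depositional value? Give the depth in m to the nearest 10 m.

Working in km (1 km = 1000 m; c in km⁻¹ = c in m⁻¹ × 1000):
n/n₀ = 1/3 ⇒ exp(−c·Z) = 1/3 ⇒ Z = ln(3) / c
Z = 1.0986 / 0.62 = 1.772 km

1770 m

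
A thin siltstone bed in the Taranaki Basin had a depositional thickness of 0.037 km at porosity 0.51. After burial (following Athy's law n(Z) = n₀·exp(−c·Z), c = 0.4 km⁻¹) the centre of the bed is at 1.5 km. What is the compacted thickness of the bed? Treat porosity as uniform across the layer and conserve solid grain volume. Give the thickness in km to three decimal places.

Porosity at 1.5 km: n = 0.51·exp(−0.4×1.5) = 0.2799
Solid-volume conservation: h(1−n) = h₀(1−n₀) ⇒ h = h₀·(1−n₀)/(1−n)
h = 0.037 × (1 − 0.51)/(1 − 0.2799) = 0.037 × 0.6805 = 0.0252 km

0.025 km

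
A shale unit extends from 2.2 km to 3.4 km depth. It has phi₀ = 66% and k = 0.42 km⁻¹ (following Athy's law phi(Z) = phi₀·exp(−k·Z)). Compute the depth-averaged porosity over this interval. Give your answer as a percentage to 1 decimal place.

20.6%

⟨phi⟩ = (1/(Z₂−Z₁)) ∫ phi₀ e^(−kZ) dZ = phi₀·(e^(−k·Z₁) − e^(−k·Z₂)) / (k·(Z₂−Z₁))
e^(−0.42×2.2) = 0.3969; e^(−0.42×3.4) = 0.2398
⟨phi⟩ = 0.66 × (0.3969 − 0.2398) / (0.42 × 1.2) = 0.66 × 0.3118 = 0.2058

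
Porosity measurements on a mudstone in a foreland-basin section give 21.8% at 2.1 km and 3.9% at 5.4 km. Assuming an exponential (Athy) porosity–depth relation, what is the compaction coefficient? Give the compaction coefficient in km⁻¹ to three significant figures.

0.521 km⁻¹

Athy: n(z) = n₀ e^(−kz) ⇒ n₁/n₂ = e^{k(z₂−z₁)} ⇒ k = ln(n₁/n₂)/(z₂−z₁)
k = ln(0.218/0.039) / (5.4 − 2.1) = ln(5.59) / 3.3 = 1.7209 / 3.3 = 0.5215 km⁻¹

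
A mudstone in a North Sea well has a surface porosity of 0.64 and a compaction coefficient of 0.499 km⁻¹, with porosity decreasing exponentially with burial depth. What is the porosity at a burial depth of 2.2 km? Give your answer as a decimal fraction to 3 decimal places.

0.214

phi = phi₀·exp(−c·z) = 0.64 × exp(−0.499 × 2.2) = 0.64 × exp(−1.098)
  = 0.64 × 0.3336 = 0.2135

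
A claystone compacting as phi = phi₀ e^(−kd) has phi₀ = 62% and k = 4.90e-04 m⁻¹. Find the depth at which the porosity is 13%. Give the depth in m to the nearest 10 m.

Working in km (1 km = 1000 m; k in km⁻¹ = k in m⁻¹ × 1000):
Invert Athy's law: d = ln(phi₀/phi) / k
d = ln(0.62/0.13) / 0.49 = ln(4.769) / 0.49 = 1.5622 / 0.49 = 3.188 km

3190 m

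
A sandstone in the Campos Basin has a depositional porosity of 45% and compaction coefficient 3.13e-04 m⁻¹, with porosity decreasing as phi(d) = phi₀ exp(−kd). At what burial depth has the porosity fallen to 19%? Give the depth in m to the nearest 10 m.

2750 m

Working in km (1 km = 1000 m; k in km⁻¹ = k in m⁻¹ × 1000):
Invert Athy's law: d = ln(phi₀/phi) / k
d = ln(0.45/0.19) / 0.313 = ln(2.368) / 0.313 = 0.8622 / 0.313 = 2.755 km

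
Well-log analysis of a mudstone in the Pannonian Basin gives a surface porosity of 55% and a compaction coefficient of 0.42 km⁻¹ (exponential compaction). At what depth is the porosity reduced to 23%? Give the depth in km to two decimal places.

Invert Athy's law: d = ln(n₀/n) / k
d = ln(0.55/0.23) / 0.42 = ln(2.391) / 0.42 = 0.8718 / 0.42 = 2.076 km

2.08 km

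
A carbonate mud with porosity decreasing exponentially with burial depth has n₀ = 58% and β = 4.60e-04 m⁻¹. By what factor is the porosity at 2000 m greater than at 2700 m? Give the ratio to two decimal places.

1.38

Working in km (1 km = 1000 m; β in km⁻¹ = β in m⁻¹ × 1000):
n(d₁)/n(d₂) = e^(−β·d₁)/e^(−β·d₂) = e^{β(d₂−d₁)}
= exp(0.46 × 0.7) = exp(0.322) = 1.3799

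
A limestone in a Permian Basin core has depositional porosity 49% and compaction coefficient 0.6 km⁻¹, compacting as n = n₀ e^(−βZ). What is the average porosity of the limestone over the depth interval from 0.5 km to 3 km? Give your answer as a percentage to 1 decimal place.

18.8%

⟨n⟩ = (1/(Z₂−Z₁)) ∫ n₀ e^(−βZ) dZ = n₀·(e^(−β·Z₁) − e^(−β·Z₂)) / (β·(Z₂−Z₁))
e^(−0.6×0.5) = 0.7408; e^(−0.6×3) = 0.1653
⟨n⟩ = 0.49 × (0.7408 − 0.1653) / (0.6 × 2.5) = 0.49 × 0.3837 = 0.1880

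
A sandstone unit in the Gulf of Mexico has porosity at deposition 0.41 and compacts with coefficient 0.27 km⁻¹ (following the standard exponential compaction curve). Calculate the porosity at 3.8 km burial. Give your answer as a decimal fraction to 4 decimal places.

0.1470

phi = phi₀·exp(−β·Z) = 0.41 × exp(−0.27 × 3.8) = 0.41 × exp(−1.026)
  = 0.41 × 0.3584 = 0.1470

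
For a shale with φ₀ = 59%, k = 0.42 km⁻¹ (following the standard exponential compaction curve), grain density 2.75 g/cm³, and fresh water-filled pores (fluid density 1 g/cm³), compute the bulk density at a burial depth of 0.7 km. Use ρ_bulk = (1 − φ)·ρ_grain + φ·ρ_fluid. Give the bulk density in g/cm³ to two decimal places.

Porosity at depth: φ = 0.59·exp(−0.42×0.7) = 0.59×0.7453 = 0.4397
Bulk density: ρ_b = (1−φ)ρ_g + φ·ρ_f = 0.5603×2.75 + 0.4397×1
       = 1.541 + 0.440 = 1.981 g/cm³

1.98 g/cm³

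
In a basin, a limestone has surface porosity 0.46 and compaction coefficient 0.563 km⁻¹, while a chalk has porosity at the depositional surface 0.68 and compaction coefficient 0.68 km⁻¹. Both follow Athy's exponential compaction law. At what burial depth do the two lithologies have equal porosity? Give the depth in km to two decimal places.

3.34 km

Set n₀ₐ e^(−cₐz) = n₀ᵦ e^(−cᵦz) ⇒ ln(n₀ₐ/n₀ᵦ) = (cₐ − cᵦ)·z
z = ln(0.46/0.68) / (0.563 − 0.68) = -0.3909 / -0.117 = 3.341 km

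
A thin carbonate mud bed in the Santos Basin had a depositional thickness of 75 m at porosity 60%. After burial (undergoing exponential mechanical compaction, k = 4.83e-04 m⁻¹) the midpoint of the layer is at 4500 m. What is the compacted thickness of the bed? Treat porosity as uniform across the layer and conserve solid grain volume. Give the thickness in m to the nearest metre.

Working in km (1 km = 1000 m; k in km⁻¹ = k in m⁻¹ × 1000):
Porosity at 4.5 km: φ = 0.6·exp(−0.483×4.5) = 0.0683
Solid-volume conservation: h(1−φ) = h₀(1−φ₀) ⇒ h = h₀·(1−φ₀)/(1−φ)
h = 0.075 × (1 − 0.6)/(1 − 0.0683) = 0.075 × 0.4293 = 0.0322 km

32 m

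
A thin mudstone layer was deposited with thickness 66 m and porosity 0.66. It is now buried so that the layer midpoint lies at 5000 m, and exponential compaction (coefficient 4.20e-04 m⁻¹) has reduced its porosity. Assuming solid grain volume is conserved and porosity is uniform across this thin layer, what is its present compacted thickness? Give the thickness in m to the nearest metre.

24 m

Working in km (1 km = 1000 m; k in km⁻¹ = k in m⁻¹ × 1000):
Porosity at 5 km: phi = 0.66·exp(−0.42×5) = 0.0808
Solid-volume conservation: h(1−phi) = h₀(1−phi₀) ⇒ h = h₀·(1−phi₀)/(1−phi)
h = 0.066 × (1 − 0.66)/(1 − 0.0808) = 0.066 × 0.3699 = 0.0244 km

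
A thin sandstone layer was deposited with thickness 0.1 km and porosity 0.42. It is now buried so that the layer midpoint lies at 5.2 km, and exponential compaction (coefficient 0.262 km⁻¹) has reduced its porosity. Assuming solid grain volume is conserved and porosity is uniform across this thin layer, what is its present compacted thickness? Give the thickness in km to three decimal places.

0.065 km

Porosity at 5.2 km: n = 0.42·exp(−0.262×5.2) = 0.1075
Solid-volume conservation: h(1−n) = h₀(1−n₀) ⇒ h = h₀·(1−n₀)/(1−n)
h = 0.1 × (1 − 0.42)/(1 − 0.1075) = 0.1 × 0.6499 = 0.0650 km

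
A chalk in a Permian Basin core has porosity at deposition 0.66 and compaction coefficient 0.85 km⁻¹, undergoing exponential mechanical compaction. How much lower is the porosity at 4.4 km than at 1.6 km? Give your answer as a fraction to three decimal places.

0.154

φ(1.6) = 0.66·e^(−0.85×1.6) = 0.1694
φ(4.4) = 0.66·e^(−0.85×4.4) = 0.0157
Δφ = 0.1694 − 0.0157 = 0.1537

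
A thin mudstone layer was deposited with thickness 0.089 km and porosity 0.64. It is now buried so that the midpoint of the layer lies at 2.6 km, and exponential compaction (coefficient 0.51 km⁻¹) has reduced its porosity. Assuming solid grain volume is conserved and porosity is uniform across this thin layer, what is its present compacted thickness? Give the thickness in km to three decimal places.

0.039 km

Porosity at 2.6 km: phi = 0.64·exp(−0.51×2.6) = 0.1699
Solid-volume conservation: h(1−phi) = h₀(1−phi₀) ⇒ h = h₀·(1−phi₀)/(1−phi)
h = 0.089 × (1 − 0.64)/(1 − 0.1699) = 0.089 × 0.4337 = 0.0386 km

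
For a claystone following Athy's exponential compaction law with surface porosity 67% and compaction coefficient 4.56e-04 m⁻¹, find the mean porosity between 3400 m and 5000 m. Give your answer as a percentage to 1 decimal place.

10.1%

Working in km (1 km = 1000 m; β in km⁻¹ = β in m⁻¹ × 1000):
⟨n⟩ = (1/(Z₂−Z₁)) ∫ n₀ e^(−βZ) dZ = n₀·(e^(−β·Z₁) − e^(−β·Z₂)) / (β·(Z₂−Z₁))
e^(−0.456×3.4) = 0.2122; e^(−0.456×5) = 0.1023
⟨n⟩ = 0.67 × (0.2122 − 0.1023) / (0.456 × 1.6) = 0.67 × 0.1506 = 0.1009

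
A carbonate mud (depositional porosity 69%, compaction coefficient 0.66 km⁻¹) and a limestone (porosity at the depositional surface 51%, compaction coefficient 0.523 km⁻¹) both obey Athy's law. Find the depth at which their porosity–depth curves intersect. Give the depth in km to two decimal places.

2.21 km

Set phi₀ₐ e^(−βₐz) = phi₀ᵦ e^(−βᵦz) ⇒ ln(phi₀ₐ/phi₀ᵦ) = (βₐ − βᵦ)·z
z = ln(0.69/0.51) / (0.66 − 0.523) = 0.3023 / 0.137 = 2.206 km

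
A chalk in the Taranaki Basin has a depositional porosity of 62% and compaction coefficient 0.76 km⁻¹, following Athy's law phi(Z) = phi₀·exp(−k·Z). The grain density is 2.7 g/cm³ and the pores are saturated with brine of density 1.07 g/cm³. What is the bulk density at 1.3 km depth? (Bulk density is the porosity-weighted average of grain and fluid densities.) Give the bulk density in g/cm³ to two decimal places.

Porosity at depth: phi = 0.62·exp(−0.76×1.3) = 0.62×0.3723 = 0.2308
Bulk density: ρ_b = (1−phi)ρ_g + phi·ρ_f = 0.7692×2.7 + 0.2308×1.07
       = 2.077 + 0.247 = 2.324 g/cm³

2.32 g/cm³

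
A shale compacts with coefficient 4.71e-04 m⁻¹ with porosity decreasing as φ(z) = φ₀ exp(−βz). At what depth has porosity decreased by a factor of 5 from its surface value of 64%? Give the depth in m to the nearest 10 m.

Working in km (1 km = 1000 m; β in km⁻¹ = β in m⁻¹ × 1000):
φ/φ₀ = 1/5 ⇒ exp(−β·z) = 1/5 ⇒ z = ln(5) / β
z = 1.6094 / 0.471 = 3.417 km

3420 m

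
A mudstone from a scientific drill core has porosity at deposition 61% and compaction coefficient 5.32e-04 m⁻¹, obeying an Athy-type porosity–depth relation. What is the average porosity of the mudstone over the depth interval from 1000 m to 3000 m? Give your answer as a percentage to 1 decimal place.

22.1%

Working in km (1 km = 1000 m; c in km⁻¹ = c in m⁻¹ × 1000):
⟨φ⟩ = (1/(z₂−z₁)) ∫ φ₀ e^(−cz) dz = φ₀·(e^(−c·z₁) − e^(−c·z₂)) / (c·(z₂−z₁))
e^(−0.532×1) = 0.5874; e^(−0.532×3) = 0.2027
⟨φ⟩ = 0.61 × (0.5874 − 0.2027) / (0.532 × 2) = 0.61 × 0.3616 = 0.2206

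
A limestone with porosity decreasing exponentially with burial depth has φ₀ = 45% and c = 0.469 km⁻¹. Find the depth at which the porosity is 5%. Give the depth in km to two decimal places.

Invert Athy's law: d = ln(φ₀/φ) / c
d = ln(0.45/0.05) / 0.469 = ln(9) / 0.469 = 2.1972 / 0.469 = 4.685 km

4.68 km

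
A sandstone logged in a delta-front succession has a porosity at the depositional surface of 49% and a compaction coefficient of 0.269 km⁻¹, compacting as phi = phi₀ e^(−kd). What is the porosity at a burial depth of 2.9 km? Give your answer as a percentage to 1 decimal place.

phi = phi₀·exp(−k·d) = 0.49 × exp(−0.269 × 2.9) = 0.49 × exp(−0.7801)
  = 0.49 × 0.4584 = 0.2246

22.5%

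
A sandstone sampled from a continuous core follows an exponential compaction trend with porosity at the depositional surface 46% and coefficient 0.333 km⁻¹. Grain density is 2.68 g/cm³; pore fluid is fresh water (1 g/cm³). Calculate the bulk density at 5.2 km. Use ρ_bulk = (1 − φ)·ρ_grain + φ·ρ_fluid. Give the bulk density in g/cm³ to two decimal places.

Porosity at depth: n = 0.46·exp(−0.333×5.2) = 0.46×0.1770 = 0.0814
Bulk density: ρ_b = (1−n)ρ_g + n·ρ_f = 0.9186×2.68 + 0.0814×1
       = 2.462 + 0.081 = 2.543 g/cm³

2.54 g/cm³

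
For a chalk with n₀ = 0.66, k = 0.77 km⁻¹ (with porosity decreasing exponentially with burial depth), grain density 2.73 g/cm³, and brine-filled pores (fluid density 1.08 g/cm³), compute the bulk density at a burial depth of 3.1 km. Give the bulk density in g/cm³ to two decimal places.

Porosity at depth: n = 0.66·exp(−0.77×3.1) = 0.66×0.0919 = 0.0607
Bulk density: ρ_b = (1−n)ρ_g + n·ρ_f = 0.9393×2.73 + 0.0607×1.08
       = 2.564 + 0.066 = 2.630 g/cm³

2.63 g/cm³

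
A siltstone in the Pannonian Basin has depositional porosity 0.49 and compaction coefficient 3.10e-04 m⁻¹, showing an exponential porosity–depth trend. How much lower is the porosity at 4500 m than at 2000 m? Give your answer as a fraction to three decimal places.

Working in km (1 km = 1000 m; k in km⁻¹ = k in m⁻¹ × 1000):
n(2) = 0.49·e^(−0.31×2) = 0.2636
n(4.5) = 0.49·e^(−0.31×4.5) = 0.1214
Δn = 0.2636 − 0.1214 = 0.1422

0.142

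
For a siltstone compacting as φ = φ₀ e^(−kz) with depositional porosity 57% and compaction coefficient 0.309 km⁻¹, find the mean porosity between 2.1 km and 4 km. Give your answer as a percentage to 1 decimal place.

22.5%

⟨φ⟩ = (1/(z₂−z₁)) ∫ φ₀ e^(−kz) dz = φ₀·(e^(−k·z₁) − e^(−k·z₂)) / (k·(z₂−z₁))
e^(−0.309×2.1) = 0.5226; e^(−0.309×4) = 0.2905
⟨φ⟩ = 0.57 × (0.5226 − 0.2905) / (0.309 × 1.9) = 0.57 × 0.3953 = 0.2253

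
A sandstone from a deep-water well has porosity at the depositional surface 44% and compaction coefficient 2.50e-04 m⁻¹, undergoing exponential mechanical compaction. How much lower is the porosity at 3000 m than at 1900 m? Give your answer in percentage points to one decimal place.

6.6 percentage points

Working in km (1 km = 1000 m; β in km⁻¹ = β in m⁻¹ × 1000):
φ(1.9) = 0.44·e^(−0.25×1.9) = 0.2736
φ(3) = 0.44·e^(−0.25×3) = 0.2078
Δφ = 0.2736 − 0.2078 = 0.0658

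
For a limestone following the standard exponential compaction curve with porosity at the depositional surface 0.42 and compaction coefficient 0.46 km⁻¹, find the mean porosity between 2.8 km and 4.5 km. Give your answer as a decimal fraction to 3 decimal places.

⟨n⟩ = (1/(Z₂−Z₁)) ∫ n₀ e^(−cZ) dZ = n₀·(e^(−c·Z₁) − e^(−c·Z₂)) / (c·(Z₂−Z₁))
e^(−0.46×2.8) = 0.2758; e^(−0.46×4.5) = 0.1262
⟨n⟩ = 0.42 × (0.2758 − 0.1262) / (0.46 × 1.7) = 0.42 × 0.1914 = 0.0804

0.080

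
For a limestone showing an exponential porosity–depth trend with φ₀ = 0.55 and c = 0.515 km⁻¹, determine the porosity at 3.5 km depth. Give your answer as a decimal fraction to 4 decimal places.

φ = φ₀·exp(−c·z) = 0.55 × exp(−0.515 × 3.5) = 0.55 × exp(−1.802)
  = 0.55 × 0.1649 = 0.0907

0.0907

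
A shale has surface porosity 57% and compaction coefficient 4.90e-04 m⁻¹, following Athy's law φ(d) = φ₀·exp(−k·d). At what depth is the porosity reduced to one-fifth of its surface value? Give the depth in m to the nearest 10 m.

Working in km (1 km = 1000 m; k in km⁻¹ = k in m⁻¹ × 1000):
φ/φ₀ = 1/5 ⇒ exp(−k·d) = 1/5 ⇒ d = ln(5) / k
d = 1.6094 / 0.49 = 3.285 km

3280 m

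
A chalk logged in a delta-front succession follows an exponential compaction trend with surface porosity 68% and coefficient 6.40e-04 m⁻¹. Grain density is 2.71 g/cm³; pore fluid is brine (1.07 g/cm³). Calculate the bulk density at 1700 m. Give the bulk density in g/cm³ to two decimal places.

Working in km (1 km = 1000 m; c in km⁻¹ = c in m⁻¹ × 1000):
Porosity at depth: φ = 0.68·exp(−0.64×1.7) = 0.68×0.3369 = 0.2291
Bulk density: ρ_b = (1−φ)ρ_g + φ·ρ_f = 0.7709×2.71 + 0.2291×1.07
       = 2.089 + 0.245 = 2.334 g/cm³

2.33 g/cm³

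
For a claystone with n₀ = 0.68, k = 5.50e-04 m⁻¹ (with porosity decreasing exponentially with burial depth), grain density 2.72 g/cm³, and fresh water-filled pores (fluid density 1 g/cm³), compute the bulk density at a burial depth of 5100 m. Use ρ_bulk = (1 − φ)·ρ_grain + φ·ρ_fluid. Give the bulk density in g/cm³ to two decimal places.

Working in km (1 km = 1000 m; k in km⁻¹ = k in m⁻¹ × 1000):
Porosity at depth: n = 0.68·exp(−0.55×5.1) = 0.68×0.0605 = 0.0411
Bulk density: ρ_b = (1−n)ρ_g + n·ρ_f = 0.9589×2.72 + 0.0411×1
       = 2.608 + 0.041 = 2.649 g/cm³

2.65 g/cm³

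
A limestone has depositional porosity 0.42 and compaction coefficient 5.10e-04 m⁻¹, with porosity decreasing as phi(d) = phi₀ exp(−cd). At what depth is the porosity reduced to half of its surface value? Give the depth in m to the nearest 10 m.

Working in km (1 km = 1000 m; c in km⁻¹ = c in m⁻¹ × 1000):
phi/phi₀ = 1/2 ⇒ exp(−c·d) = 1/2 ⇒ d = ln(2) / c
d = 0.6931 / 0.51 = 1.359 km

1360 m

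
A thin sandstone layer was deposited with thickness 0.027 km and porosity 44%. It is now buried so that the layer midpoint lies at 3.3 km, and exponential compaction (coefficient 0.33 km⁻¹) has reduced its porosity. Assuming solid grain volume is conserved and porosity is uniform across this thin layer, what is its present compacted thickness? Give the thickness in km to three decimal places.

Porosity at 3.3 km: φ = 0.44·exp(−0.33×3.3) = 0.1481
Solid-volume conservation: h(1−φ) = h₀(1−φ₀) ⇒ h = h₀·(1−φ₀)/(1−φ)
h = 0.027 × (1 − 0.44)/(1 − 0.1481) = 0.027 × 0.6573 = 0.0177 km

0.018 km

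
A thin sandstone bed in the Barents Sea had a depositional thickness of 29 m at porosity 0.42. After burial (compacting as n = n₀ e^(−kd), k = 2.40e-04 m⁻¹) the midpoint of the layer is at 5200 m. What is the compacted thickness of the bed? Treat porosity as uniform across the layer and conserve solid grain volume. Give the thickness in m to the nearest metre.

19 m

Working in km (1 km = 1000 m; k in km⁻¹ = k in m⁻¹ × 1000):
Porosity at 5.2 km: n = 0.42·exp(−0.24×5.2) = 0.1206
Solid-volume conservation: h(1−n) = h₀(1−n₀) ⇒ h = h₀·(1−n₀)/(1−n)
h = 0.029 × (1 − 0.42)/(1 − 0.1206) = 0.029 × 0.6595 = 0.0191 km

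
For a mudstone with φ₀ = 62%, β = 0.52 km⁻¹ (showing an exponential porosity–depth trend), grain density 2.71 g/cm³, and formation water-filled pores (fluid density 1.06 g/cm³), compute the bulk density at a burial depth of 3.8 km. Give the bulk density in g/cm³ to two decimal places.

2.57 g/cm³

Porosity at depth: φ = 0.62·exp(−0.52×3.8) = 0.62×0.1386 = 0.0859
Bulk density: ρ_b = (1−φ)ρ_g + φ·ρ_f = 0.9141×2.71 + 0.0859×1.06
       = 2.477 + 0.091 = 2.568 g/cm³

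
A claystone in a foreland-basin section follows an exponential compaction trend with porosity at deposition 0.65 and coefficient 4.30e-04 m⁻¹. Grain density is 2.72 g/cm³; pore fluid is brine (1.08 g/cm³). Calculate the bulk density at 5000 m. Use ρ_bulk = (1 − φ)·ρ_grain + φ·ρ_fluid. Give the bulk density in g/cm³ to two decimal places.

2.60 g/cm³

Working in km (1 km = 1000 m; c in km⁻¹ = c in m⁻¹ × 1000):
Porosity at depth: n = 0.65·exp(−0.43×5) = 0.65×0.1165 = 0.0757
Bulk density: ρ_b = (1−n)ρ_g + n·ρ_f = 0.9243×2.72 + 0.0757×1.08
       = 2.514 + 0.082 = 2.596 g/cm³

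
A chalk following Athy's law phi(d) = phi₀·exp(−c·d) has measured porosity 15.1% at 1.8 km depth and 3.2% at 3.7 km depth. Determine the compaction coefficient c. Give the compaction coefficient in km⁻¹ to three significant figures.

0.817 km⁻¹

Athy: phi(d) = phi₀ e^(−cd) ⇒ phi₁/phi₂ = e^{c(d₂−d₁)} ⇒ c = ln(phi₁/phi₂)/(d₂−d₁)
c = ln(0.151/0.032) / (3.7 − 1.8) = ln(4.719) / 1.9 = 1.5515 / 1.9 = 0.8166 km⁻¹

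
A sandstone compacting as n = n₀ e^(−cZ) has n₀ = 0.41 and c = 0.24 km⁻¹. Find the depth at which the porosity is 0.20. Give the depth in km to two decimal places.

2.99 km

Invert Athy's law: Z = ln(n₀/n) / c
Z = ln(0.41/0.2) / 0.24 = ln(2.05) / 0.24 = 0.7178 / 0.24 = 2.991 km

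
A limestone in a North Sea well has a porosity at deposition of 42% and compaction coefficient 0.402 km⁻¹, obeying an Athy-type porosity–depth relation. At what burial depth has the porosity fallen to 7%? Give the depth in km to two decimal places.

Invert Athy's law: Z = ln(phi₀/phi) / β
Z = ln(0.42/0.07) / 0.402 = ln(6) / 0.402 = 1.7918 / 0.402 = 4.457 km

4.46 km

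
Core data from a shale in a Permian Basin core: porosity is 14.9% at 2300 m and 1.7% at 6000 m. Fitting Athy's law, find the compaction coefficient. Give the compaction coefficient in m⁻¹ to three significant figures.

Working in km (1 km = 1000 m; k in km⁻¹ = k in m⁻¹ × 1000):
Athy: n(Z) = n₀ e^(−kZ) ⇒ n₁/n₂ = e^{k(Z₂−Z₁)} ⇒ k = ln(n₁/n₂)/(Z₂−Z₁)
k = ln(0.149/0.017) / (6 − 2.3) = ln(8.765) / 3.7 = 2.1707 / 3.7 = 0.5867 km⁻¹

0.000587 m⁻¹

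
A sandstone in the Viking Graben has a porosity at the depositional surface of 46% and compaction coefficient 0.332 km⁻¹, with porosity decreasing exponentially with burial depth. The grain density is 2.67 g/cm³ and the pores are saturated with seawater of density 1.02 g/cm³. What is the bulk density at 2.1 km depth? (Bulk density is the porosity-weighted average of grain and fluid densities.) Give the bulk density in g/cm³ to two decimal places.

2.29 g/cm³

Porosity at depth: n = 0.46·exp(−0.332×2.1) = 0.46×0.4980 = 0.2291
Bulk density: ρ_b = (1−n)ρ_g + n·ρ_f = 0.7709×2.67 + 0.2291×1.02
       = 2.058 + 0.234 = 2.292 g/cm³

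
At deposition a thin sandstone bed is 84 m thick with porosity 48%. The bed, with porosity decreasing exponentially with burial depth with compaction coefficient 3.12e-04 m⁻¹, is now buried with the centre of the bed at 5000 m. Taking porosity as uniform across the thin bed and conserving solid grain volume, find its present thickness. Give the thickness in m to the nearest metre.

49 m

Working in km (1 km = 1000 m; β in km⁻¹ = β in m⁻¹ × 1000):
Porosity at 5 km: φ = 0.48·exp(−0.312×5) = 0.1009
Solid-volume conservation: h(1−φ) = h₀(1−φ₀) ⇒ h = h₀·(1−φ₀)/(1−φ)
h = 0.084 × (1 − 0.48)/(1 − 0.1009) = 0.084 × 0.5783 = 0.0486 km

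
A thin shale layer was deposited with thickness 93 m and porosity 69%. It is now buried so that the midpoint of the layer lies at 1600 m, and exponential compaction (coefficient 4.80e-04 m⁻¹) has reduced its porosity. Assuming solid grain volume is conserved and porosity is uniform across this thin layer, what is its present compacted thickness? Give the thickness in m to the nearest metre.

42 m

Working in km (1 km = 1000 m; c in km⁻¹ = c in m⁻¹ × 1000):
Porosity at 1.6 km: n = 0.69·exp(−0.48×1.6) = 0.3201
Solid-volume conservation: h(1−n) = h₀(1−n₀) ⇒ h = h₀·(1−n₀)/(1−n)
h = 0.093 × (1 − 0.69)/(1 − 0.3201) = 0.093 × 0.4560 = 0.0424 km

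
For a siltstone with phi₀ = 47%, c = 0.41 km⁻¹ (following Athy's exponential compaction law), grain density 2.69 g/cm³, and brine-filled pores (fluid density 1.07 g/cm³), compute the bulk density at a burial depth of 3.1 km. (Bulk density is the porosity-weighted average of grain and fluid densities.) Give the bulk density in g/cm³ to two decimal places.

2.48 g/cm³

Porosity at depth: phi = 0.47·exp(−0.41×3.1) = 0.47×0.2806 = 0.1319
Bulk density: ρ_b = (1−phi)ρ_g + phi·ρ_f = 0.8681×2.69 + 0.1319×1.07
       = 2.335 + 0.141 = 2.476 g/cm³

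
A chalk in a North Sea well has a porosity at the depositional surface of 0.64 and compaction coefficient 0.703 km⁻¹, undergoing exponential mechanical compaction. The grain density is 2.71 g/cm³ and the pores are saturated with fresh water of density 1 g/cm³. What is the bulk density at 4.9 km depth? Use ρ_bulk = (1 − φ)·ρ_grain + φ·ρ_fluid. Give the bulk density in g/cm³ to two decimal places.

Porosity at depth: phi = 0.64·exp(−0.703×4.9) = 0.64×0.0319 = 0.0204
Bulk density: ρ_b = (1−phi)ρ_g + phi·ρ_f = 0.9796×2.71 + 0.0204×1
       = 2.655 + 0.020 = 2.675 g/cm³

2.68 g/cm³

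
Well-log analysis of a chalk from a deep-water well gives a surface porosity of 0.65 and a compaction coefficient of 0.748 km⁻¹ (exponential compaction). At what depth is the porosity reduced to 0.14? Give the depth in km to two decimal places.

2.05 km

Invert Athy's law: Z = ln(phi₀/phi) / β
Z = ln(0.65/0.14) / 0.748 = ln(4.643) / 0.748 = 1.5353 / 0.748 = 2.053 km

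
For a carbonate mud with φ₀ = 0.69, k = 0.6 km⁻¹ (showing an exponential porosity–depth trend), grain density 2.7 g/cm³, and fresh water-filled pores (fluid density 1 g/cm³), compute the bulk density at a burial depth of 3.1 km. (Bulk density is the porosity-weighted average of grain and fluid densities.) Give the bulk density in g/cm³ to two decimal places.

2.52 g/cm³

Porosity at depth: φ = 0.69·exp(−0.6×3.1) = 0.69×0.1557 = 0.1074
Bulk density: ρ_b = (1−φ)ρ_g + φ·ρ_f = 0.8926×2.7 + 0.1074×1
       = 2.410 + 0.107 = 2.517 g/cm³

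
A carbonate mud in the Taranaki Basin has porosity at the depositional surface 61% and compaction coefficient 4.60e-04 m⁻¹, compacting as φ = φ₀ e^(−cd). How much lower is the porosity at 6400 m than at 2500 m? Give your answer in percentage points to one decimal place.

16.1 percentage points

Working in km (1 km = 1000 m; c in km⁻¹ = c in m⁻¹ × 1000):
φ(2.5) = 0.61·e^(−0.46×2.5) = 0.1931
φ(6.4) = 0.61·e^(−0.46×6.4) = 0.0321
Δφ = 0.1931 − 0.0321 = 0.1610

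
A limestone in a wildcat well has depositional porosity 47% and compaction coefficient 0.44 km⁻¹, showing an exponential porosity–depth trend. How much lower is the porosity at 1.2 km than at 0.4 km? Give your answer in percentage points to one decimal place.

φ(0.4) = 0.47·e^(−0.44×0.4) = 0.3942
φ(1.2) = 0.47·e^(−0.44×1.2) = 0.2772
Δφ = 0.3942 − 0.2772 = 0.1170

11.7 percentage points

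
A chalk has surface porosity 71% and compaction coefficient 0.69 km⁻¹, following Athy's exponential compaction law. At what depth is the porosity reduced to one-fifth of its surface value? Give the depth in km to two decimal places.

n/n₀ = 1/5 ⇒ exp(−β·z) = 1/5 ⇒ z = ln(5) / β
z = 1.6094 / 0.69 = 2.333 km

2.33 km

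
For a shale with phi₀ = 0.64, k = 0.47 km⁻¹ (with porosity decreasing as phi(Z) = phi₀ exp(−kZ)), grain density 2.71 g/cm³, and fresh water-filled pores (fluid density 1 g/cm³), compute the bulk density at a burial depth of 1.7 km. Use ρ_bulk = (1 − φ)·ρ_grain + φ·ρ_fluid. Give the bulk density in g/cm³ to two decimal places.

2.22 g/cm³

Porosity at depth: phi = 0.64·exp(−0.47×1.7) = 0.64×0.4498 = 0.2879
Bulk density: ρ_b = (1−phi)ρ_g + phi·ρ_f = 0.7121×2.71 + 0.2879×1
       = 1.930 + 0.288 = 2.218 g/cm³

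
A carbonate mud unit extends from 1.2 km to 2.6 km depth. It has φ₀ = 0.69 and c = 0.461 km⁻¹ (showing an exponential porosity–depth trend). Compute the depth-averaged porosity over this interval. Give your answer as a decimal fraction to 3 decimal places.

⟨φ⟩ = (1/(Z₂−Z₁)) ∫ φ₀ e^(−cZ) dZ = φ₀·(e^(−c·Z₁) − e^(−c·Z₂)) / (c·(Z₂−Z₁))
e^(−0.461×1.2) = 0.5751; e^(−0.461×2.6) = 0.3016
⟨φ⟩ = 0.69 × (0.5751 − 0.3016) / (0.461 × 1.4) = 0.69 × 0.4238 = 0.2924

0.292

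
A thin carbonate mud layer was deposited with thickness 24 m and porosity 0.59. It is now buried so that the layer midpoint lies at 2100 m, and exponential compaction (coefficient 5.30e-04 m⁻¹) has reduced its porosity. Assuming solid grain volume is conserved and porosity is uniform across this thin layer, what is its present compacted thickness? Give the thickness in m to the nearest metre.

Working in km (1 km = 1000 m; k in km⁻¹ = k in m⁻¹ × 1000):
Porosity at 2.1 km: φ = 0.59·exp(−0.53×2.1) = 0.1939
Solid-volume conservation: h(1−φ) = h₀(1−φ₀) ⇒ h = h₀·(1−φ₀)/(1−φ)
h = 0.024 × (1 − 0.59)/(1 − 0.1939) = 0.024 × 0.5086 = 0.0122 km

12 m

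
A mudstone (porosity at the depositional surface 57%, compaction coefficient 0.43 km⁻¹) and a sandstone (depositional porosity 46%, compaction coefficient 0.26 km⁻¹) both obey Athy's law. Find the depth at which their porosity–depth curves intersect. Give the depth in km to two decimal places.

Set phi₀ₐ e^(−kₐz) = phi₀ᵦ e^(−kᵦz) ⇒ ln(phi₀ₐ/phi₀ᵦ) = (kₐ − kᵦ)·z
z = ln(0.57/0.46) / (0.43 − 0.26) = 0.2144 / 0.17 = 1.261 km

1.26 km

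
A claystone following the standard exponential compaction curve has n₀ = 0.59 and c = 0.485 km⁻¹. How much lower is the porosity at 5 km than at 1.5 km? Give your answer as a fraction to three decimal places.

n(1.5) = 0.59·e^(−0.485×1.5) = 0.2850
n(5) = 0.59·e^(−0.485×5) = 0.0522
Δn = 0.2850 − 0.0522 = 0.2328

0.233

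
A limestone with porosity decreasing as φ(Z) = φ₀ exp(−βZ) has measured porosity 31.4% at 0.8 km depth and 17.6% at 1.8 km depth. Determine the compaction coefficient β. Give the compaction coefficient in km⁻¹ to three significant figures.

Athy: φ(Z) = φ₀ e^(−βZ) ⇒ φ₁/φ₂ = e^{β(Z₂−Z₁)} ⇒ β = ln(φ₁/φ₂)/(Z₂−Z₁)
β = ln(0.314/0.176) / (1.8 − 0.8) = ln(1.784) / 1 = 0.5789 / 1 = 0.5789 km⁻¹

0.579 km⁻¹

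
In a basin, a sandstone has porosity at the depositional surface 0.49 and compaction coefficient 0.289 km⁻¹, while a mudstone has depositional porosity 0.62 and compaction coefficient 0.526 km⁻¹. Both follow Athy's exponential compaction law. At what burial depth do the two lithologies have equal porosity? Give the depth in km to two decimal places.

0.99 km

Set n₀ₐ e^(−cₐZ) = n₀ᵦ e^(−cᵦZ) ⇒ ln(n₀ₐ/n₀ᵦ) = (cₐ − cᵦ)·Z
Z = ln(0.49/0.62) / (0.289 − 0.526) = -0.2353 / -0.237 = 0.993 km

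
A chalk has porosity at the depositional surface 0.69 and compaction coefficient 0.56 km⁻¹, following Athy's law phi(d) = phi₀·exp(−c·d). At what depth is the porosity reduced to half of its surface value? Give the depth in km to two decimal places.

1.24 km

phi/phi₀ = 1/2 ⇒ exp(−c·d) = 1/2 ⇒ d = ln(2) / c
d = 0.6931 / 0.56 = 1.238 km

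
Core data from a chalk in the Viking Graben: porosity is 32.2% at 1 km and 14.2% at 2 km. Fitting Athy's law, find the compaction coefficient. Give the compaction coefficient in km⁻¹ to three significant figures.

0.819 km⁻¹

Athy: phi(Z) = phi₀ e^(−cZ) ⇒ phi₁/phi₂ = e^{c(Z₂−Z₁)} ⇒ c = ln(phi₁/phi₂)/(Z₂−Z₁)
c = ln(0.322/0.142) / (2 − 1) = ln(2.268) / 1 = 0.8187 / 1 = 0.8187 km⁻¹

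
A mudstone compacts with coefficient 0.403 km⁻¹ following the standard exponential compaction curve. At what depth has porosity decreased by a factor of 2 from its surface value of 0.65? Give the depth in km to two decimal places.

phi/phi₀ = 1/2 ⇒ exp(−k·z) = 1/2 ⇒ z = ln(2) / k
z = 0.6931 / 0.403 = 1.720 km

1.72 km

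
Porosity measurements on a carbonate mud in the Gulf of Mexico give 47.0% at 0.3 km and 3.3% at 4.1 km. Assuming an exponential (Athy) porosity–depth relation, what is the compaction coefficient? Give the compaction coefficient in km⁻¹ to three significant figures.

0.699 km⁻¹

Athy: φ(d) = φ₀ e^(−βd) ⇒ φ₁/φ₂ = e^{β(d₂−d₁)} ⇒ β = ln(φ₁/φ₂)/(d₂−d₁)
β = ln(0.47/0.033) / (4.1 − 0.3) = ln(14.24) / 3.8 = 2.6562 / 3.8 = 0.699 km⁻¹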